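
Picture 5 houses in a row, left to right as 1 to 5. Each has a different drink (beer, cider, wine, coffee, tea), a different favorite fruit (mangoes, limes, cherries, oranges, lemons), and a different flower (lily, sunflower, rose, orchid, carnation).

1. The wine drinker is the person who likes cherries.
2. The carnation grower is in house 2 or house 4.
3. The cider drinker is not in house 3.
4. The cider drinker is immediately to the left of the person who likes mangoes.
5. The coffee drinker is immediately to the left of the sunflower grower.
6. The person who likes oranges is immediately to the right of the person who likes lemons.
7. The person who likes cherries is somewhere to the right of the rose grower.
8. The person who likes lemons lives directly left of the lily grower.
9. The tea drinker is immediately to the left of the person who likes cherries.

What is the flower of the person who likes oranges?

lily

The carnation grower is narrowed to house 2 or 4; consider each.
Placing it in house 4 leads to a contradiction, so it's in house 2.
House 1's favorite fruit must be limes (nothing else left).
The cider drinker is narrowed to house 1 or 2 or 4; consider each.
Placing it in house 2 and house 4 leads to a contradiction, so it's in house 1.
From clue 4, the person who likes mangoes must be in house 2.
The person who likes lemons is narrowed to house 3 or 4; consider each.
Placing it in house 4 leads to a contradiction, so it's in house 3.
Clue 6: the person who likes oranges is in house 4.
Clue 8: the lily grower is in house 4.
House 5's favorite fruit must be cherries (nothing else left).
By clue 1, the wine drinker is in house 5.
Clue 9 places the tea drinker in house 4.
That leaves beer as the drink for house 3.
Clue 5 places the sunflower grower in house 3.
House 2's drink must be coffee (nothing else left).
House 1's flower must be rose (nothing else left).
That leaves orchid as the flower for house 5.
So: house 1 = cider/limes/rose, house 2 = coffee/mangoes/carnation, house 3 = beer/lemons/sunflower, house 4 = tea/oranges/lily, house 5 = wine/cherries/orchid.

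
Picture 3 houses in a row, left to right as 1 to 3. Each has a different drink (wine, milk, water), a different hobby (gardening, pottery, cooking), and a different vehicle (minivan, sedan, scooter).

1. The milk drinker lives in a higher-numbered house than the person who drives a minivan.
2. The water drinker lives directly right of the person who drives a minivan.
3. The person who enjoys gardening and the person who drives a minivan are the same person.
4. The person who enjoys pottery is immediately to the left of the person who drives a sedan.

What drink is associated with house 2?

water

So house 1 gets wine for drink.
House 3 hobby: only cooking fits.
The milk drinker is narrowed to house 2 or 3; consider each.
Placing it in house 2 leads to a contradiction, so it's in house 3.
The only drink still possible for house 2 is water.
From clue 2, the person who drives a minivan must be in house 1.
By clue 3, the person who enjoys gardening is in house 1.
House 2's hobby must be pottery (nothing else left).
The person who drives a sedan is in house 3 (clue 4).
House 2's vehicle must be scooter (nothing else left).
So: house 1 = wine/gardening/minivan, house 2 = water/pottery/scooter, house 3 = milk/cooking/sedan.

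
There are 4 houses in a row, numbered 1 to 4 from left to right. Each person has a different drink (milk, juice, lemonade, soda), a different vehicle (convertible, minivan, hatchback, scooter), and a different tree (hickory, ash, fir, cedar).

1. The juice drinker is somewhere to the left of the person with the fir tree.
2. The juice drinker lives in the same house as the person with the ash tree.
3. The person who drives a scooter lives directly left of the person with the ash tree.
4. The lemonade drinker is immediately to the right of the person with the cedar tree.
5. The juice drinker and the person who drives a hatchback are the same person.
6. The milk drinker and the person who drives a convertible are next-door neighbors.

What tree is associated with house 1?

The juice drinker is narrowed to house 2 or 3; consider each.
Placing it in house 3 leads to a contradiction, so it's in house 2.
From clue 2, the person with the ash tree must be in house 2.
Clue 3: the person who drives a scooter is in house 1.
Clue 5 places the person who drives a hatchback in house 2.
By clue 4, the lemonade drinker is in house 4.
By clue 4, the person with the cedar tree is in house 3.
So house 1 gets soda for drink.
House 3 drink: only milk fits.
House 1 tree: only hickory fits.
So house 4 gets fir for tree.
The person who drives a convertible is in house 4 (clue 6).
So house 3 gets minivan for vehicle.
So: house 1 = soda/scooter/hickory, house 2 = juice/hatchback/ash, house 3 = milk/minivan/cedar, house 4 = lemonade/convertible/fir.

hickory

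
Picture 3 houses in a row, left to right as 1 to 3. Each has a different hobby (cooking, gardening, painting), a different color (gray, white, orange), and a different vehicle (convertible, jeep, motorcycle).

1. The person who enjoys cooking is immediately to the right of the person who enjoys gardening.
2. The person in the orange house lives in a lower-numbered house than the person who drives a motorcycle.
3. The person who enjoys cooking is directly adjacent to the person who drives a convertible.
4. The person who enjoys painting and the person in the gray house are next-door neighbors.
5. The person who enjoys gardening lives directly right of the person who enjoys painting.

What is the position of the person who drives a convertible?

By clue 5, the person who enjoys gardening is in house 2.
From clue 5, the person who enjoys painting must be in house 1.
So house 3 gets cooking for hobby.
The person who drives a convertible is in house 2 (clue 3).
Clue 4: the person in the gray house is in house 2.
That leaves orange as the color for house 1.
So house 3 gets white for color.
House 1 vehicle: only jeep fits.
The only vehicle still possible for house 3 is motorcycle.
So: house 1 = painting/orange/jeep, house 2 = gardening/gray/convertible, house 3 = cooking/white/motorcycle.

2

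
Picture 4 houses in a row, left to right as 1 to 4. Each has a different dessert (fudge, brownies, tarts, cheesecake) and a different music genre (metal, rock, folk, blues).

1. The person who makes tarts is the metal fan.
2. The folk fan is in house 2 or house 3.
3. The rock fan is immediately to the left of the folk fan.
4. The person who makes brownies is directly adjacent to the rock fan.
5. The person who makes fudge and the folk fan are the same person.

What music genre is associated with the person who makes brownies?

blues

The person who makes fudge is narrowed to house 2 or 3; consider each.
Placing it in house 2 leads to a contradiction, so it's in house 3.
Clue 5 places the folk fan in house 3.
Clue 3: the rock fan is in house 2.
The person who makes brownies is in house 1 (clue 4).
The person who makes tarts is in house 4 (clue 1).
Clue 1 places the metal fan in house 4.
That leaves cheesecake as the dessert for house 2.
So house 1 gets blues for music genre.
So: house 1 = brownies/blues, house 2 = cheesecake/rock, house 3 = fudge/folk, house 4 = tarts/metal.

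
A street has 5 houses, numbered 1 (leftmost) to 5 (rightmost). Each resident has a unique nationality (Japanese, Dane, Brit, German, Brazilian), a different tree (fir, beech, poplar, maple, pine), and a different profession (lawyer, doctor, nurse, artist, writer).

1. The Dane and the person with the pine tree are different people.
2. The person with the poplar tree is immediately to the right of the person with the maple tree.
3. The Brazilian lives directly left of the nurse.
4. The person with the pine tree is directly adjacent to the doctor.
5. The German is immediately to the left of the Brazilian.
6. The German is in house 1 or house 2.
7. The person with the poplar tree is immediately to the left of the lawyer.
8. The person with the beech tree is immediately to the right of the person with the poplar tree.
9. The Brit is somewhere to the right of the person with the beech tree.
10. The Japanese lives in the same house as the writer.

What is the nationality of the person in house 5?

The Brazilian is narrowed to house 2 or 3; consider each.
Placing it in house 2 leads to a contradiction, so it's in house 3.
Clue 3 places the nurse in house 4.
The German is in house 2 (clue 5).
Clue 7 places the person with the poplar tree in house 2.
From clue 8, the person with the beech tree must be in house 3.
So house 1 gets maple for tree.
House 4's tree must be pine (nothing else left).
House 5's tree must be fir (nothing else left).
House 3's profession must be lawyer (nothing else left).
The doctor is in house 5 (clue 4).
The only nationality still possible for house 4 is Brit.
So house 1 gets writer for profession.
That leaves artist as the profession for house 2.
The Japanese is in house 1 (clue 10).
So house 5 gets Dane for nationality.
So: house 1 = Japanese/maple/writer, house 2 = German/poplar/artist, house 3 = Brazilian/beech/lawyer, house 4 = Brit/pine/nurse, house 5 = Dane/fir/doctor.

Dane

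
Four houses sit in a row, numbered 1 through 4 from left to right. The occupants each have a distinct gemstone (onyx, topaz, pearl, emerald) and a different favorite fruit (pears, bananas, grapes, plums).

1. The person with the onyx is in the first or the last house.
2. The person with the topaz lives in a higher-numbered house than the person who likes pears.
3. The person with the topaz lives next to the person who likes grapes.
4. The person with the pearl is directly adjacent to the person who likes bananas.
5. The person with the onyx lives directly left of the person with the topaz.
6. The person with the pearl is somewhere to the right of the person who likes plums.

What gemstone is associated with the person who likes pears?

By clue 5, the person with the onyx is in house 1.
Clue 5 places the person with the topaz in house 2.
The person who likes pears is in house 1 (clue 2).
House 2 favorite fruit: only plums fits.
House 3's favorite fruit must be grapes (nothing else left).
House 4 favorite fruit: only bananas fits.
Clue 4 places the person with the pearl in house 3.
That leaves emerald as the gemstone for house 4.
So: house 1 = onyx/pears, house 2 = topaz/plums, house 3 = pearl/grapes, house 4 = emerald/bananas.

onyx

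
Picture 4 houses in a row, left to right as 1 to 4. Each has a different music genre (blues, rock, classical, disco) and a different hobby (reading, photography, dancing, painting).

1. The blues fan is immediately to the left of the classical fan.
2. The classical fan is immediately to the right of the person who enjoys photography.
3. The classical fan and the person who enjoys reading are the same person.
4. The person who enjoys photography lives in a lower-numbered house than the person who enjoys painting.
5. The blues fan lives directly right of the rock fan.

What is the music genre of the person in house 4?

disco

House 1's hobby must be dancing (nothing else left).
So house 2 gets photography for hobby.
Clue 2 places the classical fan in house 3.
The person who enjoys reading is in house 3 (clue 3).
That leaves disco as the music genre for house 4.
House 4 hobby: only painting fits.
The rock fan is in house 1 (clue 5).
So house 2 gets blues for music genre.
So: house 1 = rock/dancing, house 2 = blues/photography, house 3 = classical/reading, house 4 = disco/painting.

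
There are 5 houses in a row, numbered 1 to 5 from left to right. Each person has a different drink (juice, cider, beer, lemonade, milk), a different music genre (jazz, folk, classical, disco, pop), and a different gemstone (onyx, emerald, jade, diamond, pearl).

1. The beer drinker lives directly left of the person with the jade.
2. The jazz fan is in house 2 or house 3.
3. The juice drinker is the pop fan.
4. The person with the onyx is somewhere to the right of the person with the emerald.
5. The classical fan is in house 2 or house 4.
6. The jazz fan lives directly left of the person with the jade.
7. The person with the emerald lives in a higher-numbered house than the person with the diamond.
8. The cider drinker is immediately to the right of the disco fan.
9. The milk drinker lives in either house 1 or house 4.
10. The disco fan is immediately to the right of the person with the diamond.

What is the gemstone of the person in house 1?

pearl

The beer drinker is narrowed to house 2 or 3; consider each.
Placing it in house 3 leads to a contradiction, so it's in house 2.
By clue 1, the person with the jade is in house 3.
Clue 6: the jazz fan is in house 2.
House 3 music genre: only disco fits.
That leaves classical as the music genre for house 4.
The cider drinker is in house 4 (clue 8).
Clue 10 places the person with the diamond in house 2.
House 1 drink: only milk fits.
House 3 drink: only lemonade fits.
The only drink still possible for house 5 is juice.
That leaves pearl as the gemstone for house 1.
House 5's gemstone must be onyx (nothing else left).
From clue 3, the pop fan must be in house 5.
That leaves folk as the music genre for house 1.
That leaves emerald as the gemstone for house 4.
So: house 1 = milk/folk/pearl, house 2 = beer/jazz/diamond, house 3 = lemonade/disco/jade, house 4 = cider/classical/emerald, house 5 = juice/pop/onyx.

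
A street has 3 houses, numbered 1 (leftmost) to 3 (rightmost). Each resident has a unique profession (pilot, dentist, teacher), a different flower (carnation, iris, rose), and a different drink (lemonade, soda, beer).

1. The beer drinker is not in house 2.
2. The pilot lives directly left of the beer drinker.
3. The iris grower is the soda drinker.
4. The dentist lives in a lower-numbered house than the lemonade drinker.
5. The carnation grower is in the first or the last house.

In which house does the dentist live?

Clue 2 places the pilot in house 2.
The beer drinker is in house 3 (clue 2).
House 1's profession must be dentist (nothing else left).
The only profession still possible for house 3 is teacher.
The only drink still possible for house 1 is soda.
That leaves lemonade as the drink for house 2.
Clue 3 places the iris grower in house 1.
So house 2 gets rose for flower.
The only flower still possible for house 3 is carnation.
So: house 1 = dentist/iris/soda, house 2 = pilot/rose/lemonade, house 3 = teacher/carnation/beer.

1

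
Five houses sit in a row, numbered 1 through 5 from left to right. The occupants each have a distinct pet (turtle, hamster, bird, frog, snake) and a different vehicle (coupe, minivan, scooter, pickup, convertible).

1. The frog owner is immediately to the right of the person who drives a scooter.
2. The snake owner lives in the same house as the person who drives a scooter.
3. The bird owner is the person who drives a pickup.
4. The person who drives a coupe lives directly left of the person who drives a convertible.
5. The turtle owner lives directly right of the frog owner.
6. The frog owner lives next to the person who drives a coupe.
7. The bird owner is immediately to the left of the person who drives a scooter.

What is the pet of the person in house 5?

The bird owner is narrowed to house 1 or 2; consider each.
Placing it in house 2 leads to a contradiction, so it's in house 1.
By clue 3, the person who drives a pickup is in house 1.
Clue 7: the person who drives a scooter is in house 2.
By clue 1, the frog owner is in house 3.
Clue 2 places the snake owner in house 2.
By clue 5, the turtle owner is in house 4.
From clue 6, the person who drives a coupe must be in house 4.
House 5's pet must be hamster (nothing else left).
The only vehicle still possible for house 3 is minivan.
House 5's vehicle must be convertible (nothing else left).
So: house 1 = bird/pickup, house 2 = snake/scooter, house 3 = frog/minivan, house 4 = turtle/coupe, house 5 = hamster/convertible.

hamster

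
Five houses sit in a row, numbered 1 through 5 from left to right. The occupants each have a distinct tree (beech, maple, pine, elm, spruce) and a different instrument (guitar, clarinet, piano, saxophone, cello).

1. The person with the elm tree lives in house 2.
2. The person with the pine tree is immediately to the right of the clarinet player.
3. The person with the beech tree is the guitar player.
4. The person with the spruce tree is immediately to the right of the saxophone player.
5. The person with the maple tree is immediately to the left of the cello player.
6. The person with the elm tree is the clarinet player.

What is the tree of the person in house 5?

spruce

Clue 1 places the person with the elm tree in house 2.
From clue 6, the clarinet player must be in house 2.
Clue 2: the person with the pine tree is in house 3.
The only tree still possible for house 1 is beech.
House 5's tree must be spruce (nothing else left).
Clue 3 places the guitar player in house 1.
Clue 4 places the saxophone player in house 4.
Clue 5 places the cello player in house 5.
House 4's tree must be maple (nothing else left).
The only instrument still possible for house 3 is piano.
So: house 1 = beech/guitar, house 2 = elm/clarinet, house 3 = pine/piano, house 4 = maple/saxophone, house 5 = spruce/cello.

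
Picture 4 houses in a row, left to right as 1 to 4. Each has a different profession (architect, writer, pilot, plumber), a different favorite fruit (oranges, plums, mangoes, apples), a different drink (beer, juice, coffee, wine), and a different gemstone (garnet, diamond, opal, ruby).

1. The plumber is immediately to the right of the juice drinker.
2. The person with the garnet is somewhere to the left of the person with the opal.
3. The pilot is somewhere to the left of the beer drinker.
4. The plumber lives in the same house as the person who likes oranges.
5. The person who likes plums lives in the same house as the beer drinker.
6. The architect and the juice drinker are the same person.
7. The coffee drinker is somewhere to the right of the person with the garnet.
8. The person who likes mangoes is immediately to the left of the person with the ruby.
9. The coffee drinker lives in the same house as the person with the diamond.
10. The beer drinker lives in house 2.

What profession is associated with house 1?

pilot

From clue 10, the beer drinker must be in house 2.
House 1's gemstone must be garnet (nothing else left).
Clue 3: the pilot is in house 1.
Clue 5 places the person who likes plums in house 2.
By clue 4, the plumber is in house 4.
The juice drinker is in house 3 (clue 6).
The only profession still possible for house 2 is writer.
That leaves architect as the profession for house 3.
That leaves oranges as the favorite fruit for house 4.
House 1's drink must be wine (nothing else left).
So house 4 gets coffee for drink.
From clue 9, the person with the diamond must be in house 4.
So house 2 gets ruby for gemstone.
House 3 gemstone: only opal fits.
From clue 8, the person who likes mangoes must be in house 1.
House 3's favorite fruit must be apples (nothing else left).
So: house 1 = pilot/mangoes/wine/garnet, house 2 = writer/plums/beer/ruby, house 3 = architect/apples/juice/opal, house 4 = plumber/oranges/coffee/diamond.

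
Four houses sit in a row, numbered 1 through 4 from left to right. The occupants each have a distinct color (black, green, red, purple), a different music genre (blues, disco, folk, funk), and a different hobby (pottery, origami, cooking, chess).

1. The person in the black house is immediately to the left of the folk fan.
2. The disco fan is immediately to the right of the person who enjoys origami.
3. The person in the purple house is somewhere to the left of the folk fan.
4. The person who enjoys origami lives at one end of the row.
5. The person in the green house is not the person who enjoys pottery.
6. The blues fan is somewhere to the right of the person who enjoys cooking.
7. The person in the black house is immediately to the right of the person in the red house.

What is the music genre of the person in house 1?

From clue 4, the person who enjoys origami must be in house 1.
House 4's color must be green (nothing else left).
That leaves funk as the music genre for house 1.
The disco fan is in house 2 (clue 2).
So house 4 gets chess for hobby.
The person in the black house is narrowed to house 2 or 3; consider each.
Placing it in house 2 leads to a contradiction, so it's in house 3.
Clue 1 places the folk fan in house 4.
Clue 7: the person in the red house is in house 2.
House 1 color: only purple fits.
House 3's music genre must be blues (nothing else left).
Clue 6: the person who enjoys cooking is in house 2.
So house 3 gets pottery for hobby.
So: house 1 = purple/funk/origami, house 2 = red/disco/cooking, house 3 = black/blues/pottery, house 4 = green/folk/chess.

funk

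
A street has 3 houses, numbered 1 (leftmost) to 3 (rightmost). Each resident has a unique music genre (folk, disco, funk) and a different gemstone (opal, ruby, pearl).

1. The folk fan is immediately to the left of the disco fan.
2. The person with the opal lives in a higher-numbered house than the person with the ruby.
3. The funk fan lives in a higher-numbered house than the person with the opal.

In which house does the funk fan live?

Clue 3: the funk fan is in house 3.
From clue 3, the person with the opal must be in house 2.
So house 1 gets folk for music genre.
So house 2 gets disco for music genre.
So house 1 gets ruby for gemstone.
House 3 gemstone: only pearl fits.
So: house 1 = folk/ruby, house 2 = disco/opal, house 3 = funk/pearl.

3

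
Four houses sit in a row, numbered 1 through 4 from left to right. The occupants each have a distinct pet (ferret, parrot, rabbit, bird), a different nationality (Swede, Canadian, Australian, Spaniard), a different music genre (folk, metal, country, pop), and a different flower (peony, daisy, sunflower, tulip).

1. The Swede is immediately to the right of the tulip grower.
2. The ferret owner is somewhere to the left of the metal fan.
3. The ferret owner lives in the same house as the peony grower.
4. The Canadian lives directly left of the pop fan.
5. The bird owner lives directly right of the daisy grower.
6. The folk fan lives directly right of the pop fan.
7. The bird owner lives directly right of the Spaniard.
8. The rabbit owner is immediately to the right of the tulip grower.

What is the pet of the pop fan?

House 1's music genre must be country (nothing else left).
House 4's flower must be sunflower (nothing else left).
The Canadian is narrowed to house 1 or 2; consider each.
Placing it in house 2 leads to a contradiction, so it's in house 1.
Clue 4: the pop fan is in house 2.
By clue 6, the folk fan is in house 3.
That leaves metal as the music genre for house 4.
The bird owner is narrowed to house 3 or 4; consider each.
Placing it in house 4 leads to a contradiction, so it's in house 3.
The daisy grower is in house 2 (clue 5).
Clue 7 places the Spaniard in house 2.
From clue 1, the Swede must be in house 4.
The tulip grower is in house 3 (clue 1).
Clue 3 places the ferret owner in house 1.
Clue 3: the peony grower is in house 1.
By clue 8, the rabbit owner is in house 4.
The only pet still possible for house 2 is parrot.
So house 3 gets Australian for nationality.
So: house 1 = ferret/Canadian/country/peony, house 2 = parrot/Spaniard/pop/daisy, house 3 = bird/Australian/folk/tulip, house 4 = rabbit/Swede/metal/sunflower.

parrot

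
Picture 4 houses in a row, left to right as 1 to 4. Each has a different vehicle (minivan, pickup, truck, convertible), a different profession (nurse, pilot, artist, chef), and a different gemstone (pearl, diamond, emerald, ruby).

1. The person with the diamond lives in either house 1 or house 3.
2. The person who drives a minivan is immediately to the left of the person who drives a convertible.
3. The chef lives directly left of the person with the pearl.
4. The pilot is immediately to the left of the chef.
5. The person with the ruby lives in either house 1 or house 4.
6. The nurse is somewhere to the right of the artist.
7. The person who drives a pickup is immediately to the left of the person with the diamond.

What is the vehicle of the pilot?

pickup

Clue 7: the person who drives a pickup is in house 2.
Clue 7: the person with the diamond is in house 3.
So house 4 gets nurse for profession.
By clue 2, the person who drives a minivan is in house 3.
The person who drives a convertible is in house 4 (clue 2).
Clue 3 places the chef in house 3.
Clue 3 places the person with the pearl in house 4.
The pilot is in house 2 (clue 4).
House 1 vehicle: only truck fits.
That leaves artist as the profession for house 1.
That leaves ruby as the gemstone for house 1.
So house 2 gets emerald for gemstone.
So: house 1 = truck/artist/ruby, house 2 = pickup/pilot/emerald, house 3 = minivan/chef/diamond, house 4 = convertible/nurse/pearl.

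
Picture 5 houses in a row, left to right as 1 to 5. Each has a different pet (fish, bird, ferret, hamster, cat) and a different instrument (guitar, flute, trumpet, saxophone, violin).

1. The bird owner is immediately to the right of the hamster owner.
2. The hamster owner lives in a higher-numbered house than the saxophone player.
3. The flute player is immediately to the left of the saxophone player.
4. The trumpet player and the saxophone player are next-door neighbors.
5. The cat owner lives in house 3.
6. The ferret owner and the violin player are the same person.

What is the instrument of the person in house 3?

saxophone

From clue 5, the cat owner must be in house 3.
Clue 1 places the bird owner in house 5.
By clue 1, the hamster owner is in house 4.
The only instrument still possible for house 5 is guitar.
That leaves trumpet as the instrument for house 4.
Clue 4 places the saxophone player in house 3.
From clue 3, the flute player must be in house 2.
That leaves violin as the instrument for house 1.
From clue 6, the ferret owner must be in house 1.
That leaves fish as the pet for house 2.
So: house 1 = ferret/violin, house 2 = fish/flute, house 3 = cat/saxophone, house 4 = hamster/trumpet, house 5 = bird/guitar.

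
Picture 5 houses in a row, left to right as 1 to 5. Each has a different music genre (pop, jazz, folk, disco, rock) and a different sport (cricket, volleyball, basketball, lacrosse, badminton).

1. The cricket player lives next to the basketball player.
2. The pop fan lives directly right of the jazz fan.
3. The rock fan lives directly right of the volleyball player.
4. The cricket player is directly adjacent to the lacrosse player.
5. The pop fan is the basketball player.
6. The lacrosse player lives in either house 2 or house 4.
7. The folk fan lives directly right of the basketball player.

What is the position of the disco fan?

1

The folk fan is narrowed to house 3 or 5; consider each.
Placing it in house 3 leads to a contradiction, so it's in house 5.
From clue 7, the basketball player must be in house 4.
So house 2 gets lacrosse for sport.
The cricket player is in house 3 (clue 4).
Clue 5: the pop fan is in house 4.
That leaves rock as the music genre for house 2.
The only sport still possible for house 1 is volleyball.
That leaves badminton as the sport for house 5.
Clue 2 places the jazz fan in house 3.
So house 1 gets disco for music genre.
So: house 1 = disco/volleyball, house 2 = rock/lacrosse, house 3 = jazz/cricket, house 4 = pop/basketball, house 5 = folk/badminton.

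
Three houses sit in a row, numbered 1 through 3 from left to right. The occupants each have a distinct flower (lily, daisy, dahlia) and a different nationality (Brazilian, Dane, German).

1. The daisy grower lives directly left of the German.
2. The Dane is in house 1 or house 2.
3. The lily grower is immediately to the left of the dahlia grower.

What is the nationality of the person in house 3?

House 3's flower must be dahlia (nothing else left).
From clue 3, the lily grower must be in house 2.
The only flower still possible for house 1 is daisy.
From clue 1, the German must be in house 2.
So house 3 gets Brazilian for nationality.
House 1's nationality must be Dane (nothing else left).
So: house 1 = daisy/Dane, house 2 = lily/German, house 3 = dahlia/Brazilian.

Brazilian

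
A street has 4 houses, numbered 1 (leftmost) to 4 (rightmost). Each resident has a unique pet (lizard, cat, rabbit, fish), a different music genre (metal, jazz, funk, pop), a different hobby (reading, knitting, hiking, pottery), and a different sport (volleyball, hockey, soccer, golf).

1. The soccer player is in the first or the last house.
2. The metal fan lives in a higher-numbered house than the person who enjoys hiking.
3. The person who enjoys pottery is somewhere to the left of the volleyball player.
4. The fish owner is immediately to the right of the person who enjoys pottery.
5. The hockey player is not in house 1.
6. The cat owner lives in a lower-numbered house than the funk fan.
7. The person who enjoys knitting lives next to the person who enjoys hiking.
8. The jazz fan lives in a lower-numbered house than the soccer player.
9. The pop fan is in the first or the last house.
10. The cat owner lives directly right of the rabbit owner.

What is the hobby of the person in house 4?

The soccer player is in house 4 (clue 8).
House 1's sport must be golf (nothing else left).
House 4 pet: only lizard fits.
The only pet still possible for house 1 is rabbit.
From clue 10, the cat owner must be in house 2.
The only pet still possible for house 3 is fish.
By clue 4, the person who enjoys pottery is in house 2.
By clue 3, the volleyball player is in house 3.
The person who enjoys knitting is in house 4 (clue 7).
Clue 7 places the person who enjoys hiking in house 3.
The only hobby still possible for house 1 is reading.
The only sport still possible for house 2 is hockey.
Clue 2 places the metal fan in house 4.
So house 1 gets pop for music genre.
So house 2 gets jazz for music genre.
House 3's music genre must be funk (nothing else left).
So: house 1 = rabbit/pop/reading/golf, house 2 = cat/jazz/pottery/hockey, house 3 = fish/funk/hiking/volleyball, house 4 = lizard/metal/knitting/soccer.

knitting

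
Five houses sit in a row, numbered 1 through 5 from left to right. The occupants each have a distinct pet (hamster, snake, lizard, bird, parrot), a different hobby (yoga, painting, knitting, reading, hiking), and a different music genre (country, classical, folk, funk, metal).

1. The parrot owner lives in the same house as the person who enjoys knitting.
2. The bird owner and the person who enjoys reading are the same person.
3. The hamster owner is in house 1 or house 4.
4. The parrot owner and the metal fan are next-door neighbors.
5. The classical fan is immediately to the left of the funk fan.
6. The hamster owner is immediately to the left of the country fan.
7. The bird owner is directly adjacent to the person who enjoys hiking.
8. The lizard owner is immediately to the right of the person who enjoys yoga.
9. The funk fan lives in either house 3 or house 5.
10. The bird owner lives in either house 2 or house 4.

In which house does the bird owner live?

The bird owner is narrowed to house 2 or 4; consider each.
Placing it in house 4 leads to a contradiction, so it's in house 2.
Clue 2 places the person who enjoys reading in house 2.
So house 1 gets folk for music genre.
The hamster owner is narrowed to house 1 or 4; consider each.
Placing it in house 1 leads to a contradiction, so it's in house 4.
Clue 6 places the country fan in house 5.
That leaves lizard as the pet for house 5.
House 3's music genre must be funk (nothing else left).
By clue 5, the classical fan is in house 2.
Clue 8 places the person who enjoys yoga in house 4.
The only hobby still possible for house 5 is painting.
House 4 music genre: only metal fits.
The parrot owner is in house 3 (clue 4).
So house 1 gets snake for pet.
From clue 1, the person who enjoys knitting must be in house 3.
That leaves hiking as the hobby for house 1.
So: house 1 = snake/hiking/folk, house 2 = bird/reading/classical, house 3 = parrot/knitting/funk, house 4 = hamster/yoga/metal, house 5 = lizard/painting/country.

2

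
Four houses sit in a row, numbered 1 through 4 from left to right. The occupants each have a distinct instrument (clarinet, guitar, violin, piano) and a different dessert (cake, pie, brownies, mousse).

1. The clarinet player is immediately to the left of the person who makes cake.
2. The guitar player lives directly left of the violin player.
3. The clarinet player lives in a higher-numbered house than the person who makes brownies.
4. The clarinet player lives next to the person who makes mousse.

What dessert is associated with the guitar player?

brownies

The clarinet player is narrowed to house 2 or 3; consider each.
Placing it in house 2 leads to a contradiction, so it's in house 3.
Clue 1: the person who makes cake is in house 4.
That leaves mousse as the dessert for house 2.
So house 3 gets pie for dessert.
By clue 2, the guitar player is in house 1.
The violin player is in house 2 (clue 2).
That leaves piano as the instrument for house 4.
The only dessert still possible for house 1 is brownies.
So: house 1 = guitar/brownies, house 2 = violin/mousse, house 3 = clarinet/pie, house 4 = piano/cake.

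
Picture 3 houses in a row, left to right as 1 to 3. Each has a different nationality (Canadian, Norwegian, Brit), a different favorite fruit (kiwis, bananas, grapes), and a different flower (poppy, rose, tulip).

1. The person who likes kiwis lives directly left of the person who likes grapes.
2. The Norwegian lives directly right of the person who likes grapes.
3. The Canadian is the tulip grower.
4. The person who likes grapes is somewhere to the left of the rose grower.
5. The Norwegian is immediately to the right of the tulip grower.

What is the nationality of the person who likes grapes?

Canadian

Clue 2: the Norwegian is in house 3.
By clue 2, the person who likes grapes is in house 2.
Clue 4 places the rose grower in house 3.
Clue 5 places the tulip grower in house 2.
The only favorite fruit still possible for house 3 is bananas.
House 1's flower must be poppy (nothing else left).
From clue 3, the Canadian must be in house 2.
So house 1 gets Brit for nationality.
The only favorite fruit still possible for house 1 is kiwis.
So: house 1 = Brit/kiwis/poppy, house 2 = Canadian/grapes/tulip, house 3 = Norwegian/bananas/rose.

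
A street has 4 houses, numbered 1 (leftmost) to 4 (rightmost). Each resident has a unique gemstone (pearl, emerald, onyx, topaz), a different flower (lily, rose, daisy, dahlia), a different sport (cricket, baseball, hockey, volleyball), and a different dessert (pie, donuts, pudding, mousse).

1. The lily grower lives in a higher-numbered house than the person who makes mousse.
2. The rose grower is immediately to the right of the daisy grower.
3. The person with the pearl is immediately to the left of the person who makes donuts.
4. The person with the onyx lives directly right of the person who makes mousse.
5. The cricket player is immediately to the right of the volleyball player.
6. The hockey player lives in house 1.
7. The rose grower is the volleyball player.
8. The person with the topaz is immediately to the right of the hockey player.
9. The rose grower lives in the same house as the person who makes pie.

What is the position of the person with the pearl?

3

Clue 6 places the hockey player in house 1.
Clue 8: the person with the topaz is in house 2.
House 1 dessert: only pudding fits.
That leaves donuts as the dessert for house 4.
Clue 3 places the person with the pearl in house 3.
The only gemstone still possible for house 1 is emerald.
The only gemstone still possible for house 4 is onyx.
The person who makes mousse is in house 3 (clue 4).
That leaves pie as the dessert for house 2.
Clue 1: the lily grower is in house 4.
From clue 9, the rose grower must be in house 2.
House 1 flower: only daisy fits.
So house 3 gets dahlia for flower.
By clue 7, the volleyball player is in house 2.
Clue 5 places the cricket player in house 3.
So house 4 gets baseball for sport.
So: house 1 = emerald/daisy/hockey/pudding, house 2 = topaz/rose/volleyball/pie, house 3 = pearl/dahlia/cricket/mousse, house 4 = onyx/lily/baseball/donuts.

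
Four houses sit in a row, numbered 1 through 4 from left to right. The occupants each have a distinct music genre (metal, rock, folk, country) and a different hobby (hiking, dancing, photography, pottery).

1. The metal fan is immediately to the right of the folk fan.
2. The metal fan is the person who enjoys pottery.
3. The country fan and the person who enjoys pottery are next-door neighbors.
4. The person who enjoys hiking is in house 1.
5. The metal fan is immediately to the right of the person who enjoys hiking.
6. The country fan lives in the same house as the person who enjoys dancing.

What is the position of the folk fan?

1

By clue 4, the person who enjoys hiking is in house 1.
The metal fan is in house 2 (clue 5).
The folk fan is in house 1 (clue 1).
The person who enjoys pottery is in house 2 (clue 2).
From clue 6, the country fan must be in house 3.
The person who enjoys dancing is in house 3 (clue 6).
House 4's music genre must be rock (nothing else left).
House 4 hobby: only photography fits.
So: house 1 = folk/hiking, house 2 = metal/pottery, house 3 = country/dancing, house 4 = rock/photography.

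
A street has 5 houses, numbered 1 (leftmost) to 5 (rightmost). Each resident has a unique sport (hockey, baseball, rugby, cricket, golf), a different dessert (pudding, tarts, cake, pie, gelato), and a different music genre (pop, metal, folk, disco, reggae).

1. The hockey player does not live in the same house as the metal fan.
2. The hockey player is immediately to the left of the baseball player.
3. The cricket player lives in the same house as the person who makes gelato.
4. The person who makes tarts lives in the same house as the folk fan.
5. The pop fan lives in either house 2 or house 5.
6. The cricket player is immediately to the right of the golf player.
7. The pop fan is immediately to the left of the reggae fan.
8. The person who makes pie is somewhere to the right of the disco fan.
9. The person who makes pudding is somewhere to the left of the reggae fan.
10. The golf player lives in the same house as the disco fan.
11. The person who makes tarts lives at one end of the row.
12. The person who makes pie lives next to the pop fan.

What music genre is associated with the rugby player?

By clue 7, the pop fan is in house 2.
The reggae fan is in house 3 (clue 7).
The person who makes pie is in house 3 (clue 12).
By clue 8, the disco fan is in house 1.
The golf player is in house 1 (clue 10).
House 4 music genre: only metal fits.
That leaves folk as the music genre for house 5.
Clue 4: the person who makes tarts is in house 5.
The cricket player is in house 2 (clue 6).
The only sport still possible for house 5 is rugby.
The baseball player is in house 4 (clue 2).
By clue 3, the person who makes gelato is in house 2.
That leaves hockey as the sport for house 3.
That leaves cake as the dessert for house 4.
House 1 dessert: only pudding fits.
So: house 1 = golf/pudding/disco, house 2 = cricket/gelato/pop, house 3 = hockey/pie/reggae, house 4 = baseball/cake/metal, house 5 = rugby/tarts/folk.

folk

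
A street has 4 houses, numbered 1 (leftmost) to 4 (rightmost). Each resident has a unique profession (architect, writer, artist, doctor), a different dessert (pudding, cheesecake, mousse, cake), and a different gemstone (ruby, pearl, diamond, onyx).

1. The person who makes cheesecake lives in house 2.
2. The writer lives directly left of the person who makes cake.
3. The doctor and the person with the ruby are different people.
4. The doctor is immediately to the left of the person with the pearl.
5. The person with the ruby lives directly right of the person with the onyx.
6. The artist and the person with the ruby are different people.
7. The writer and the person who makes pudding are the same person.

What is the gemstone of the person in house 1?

Clue 1: the person who makes cheesecake is in house 2.
Clue 7 places the writer in house 3.
Clue 7: the person who makes pudding is in house 3.
That leaves mousse as the dessert for house 1.
House 4 dessert: only cake fits.
The doctor is narrowed to house 1 or 2; consider each.
Placing it in house 2 leads to a contradiction, so it's in house 1.
Clue 4 places the person with the pearl in house 2.
Clue 5 places the person with the ruby in house 4.
From clue 5, the person with the onyx must be in house 3.
Clue 6: the artist is in house 2.
That leaves architect as the profession for house 4.
House 1's gemstone must be diamond (nothing else left).
So: house 1 = doctor/mousse/diamond, house 2 = artist/cheesecake/pearl, house 3 = writer/pudding/onyx, house 4 = architect/cake/ruby.

diamond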